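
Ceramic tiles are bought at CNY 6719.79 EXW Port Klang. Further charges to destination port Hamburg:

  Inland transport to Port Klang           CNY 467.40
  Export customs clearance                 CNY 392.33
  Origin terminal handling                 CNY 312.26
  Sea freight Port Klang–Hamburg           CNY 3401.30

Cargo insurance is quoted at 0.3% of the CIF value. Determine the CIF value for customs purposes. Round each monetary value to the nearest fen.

Let C be the CIF value. C = EXW price + pre-shipment costs + freight + 0.3% × C
C − 0.3% × C = 6719.79 + 467.40 + 392.33 + 312.26 + 3401.30
0.997 × C = 11293.08
C = 11293.08 / 0.997 = 11327.06
Insurance premium = 0.3% × 11327.06 = 33.98

CIF value: CNY 11327.06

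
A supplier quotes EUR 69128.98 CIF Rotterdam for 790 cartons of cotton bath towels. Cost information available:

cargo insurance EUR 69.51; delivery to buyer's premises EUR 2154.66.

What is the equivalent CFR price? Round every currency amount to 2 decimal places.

Not relevant to the conversion: delivery — on the buyer under both terms; not part of either seller's price.
From CIF to CFR, the seller no longer bears: insurance.
CFR price = 69128.98 − 69.51 = 69059.47

CFR price: EUR 69059.47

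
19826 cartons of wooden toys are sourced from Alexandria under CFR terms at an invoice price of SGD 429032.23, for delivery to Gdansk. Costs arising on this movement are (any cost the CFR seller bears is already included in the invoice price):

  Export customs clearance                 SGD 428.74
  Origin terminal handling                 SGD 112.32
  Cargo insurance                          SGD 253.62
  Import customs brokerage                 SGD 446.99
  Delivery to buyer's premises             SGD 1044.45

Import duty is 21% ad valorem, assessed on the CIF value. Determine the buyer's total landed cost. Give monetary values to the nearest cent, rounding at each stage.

Total landed cost: SGD 520927.32

CFR: the seller pays costs through ocean freight to the destination port, but not insurance.
Already in the invoice (seller's account under CFR): export clearance, origin terminal — exclude.
CIF value = CFR price + insurance = 429032.23 + 253.62 = 429285.85
Import duty = 429285.85 × 21% = 90150.03
Buyer bears: insurance 253.62 + brokerage 446.99 + delivery 1044.45 + duty 90150.03 = 91895.09
Landed cost = invoice 429032.23 + 91895.09 = 520927.32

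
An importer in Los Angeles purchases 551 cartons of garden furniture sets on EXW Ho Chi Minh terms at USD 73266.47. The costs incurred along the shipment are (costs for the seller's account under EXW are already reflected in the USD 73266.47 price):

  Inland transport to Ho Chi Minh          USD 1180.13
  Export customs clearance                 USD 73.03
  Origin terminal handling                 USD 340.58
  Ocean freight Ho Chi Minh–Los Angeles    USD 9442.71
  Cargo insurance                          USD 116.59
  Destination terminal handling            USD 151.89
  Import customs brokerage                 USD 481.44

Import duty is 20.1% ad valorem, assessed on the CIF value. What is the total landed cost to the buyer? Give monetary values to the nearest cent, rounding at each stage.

Total landed cost: USD 102021.16

EXW: the seller makes goods available at their premises; the buyer bears all onward costs.
CIF value = EXW price + inland to port + export clearance + origin terminal + freight + insurance = 73266.47 + 1180.13 + 73.03 + 340.58 + 9442.71 + 116.59 = 84419.51
Import duty = 84419.51 × 20.1% = 16968.32
Buyer bears: inland to port 1180.13 + export clearance 73.03 + origin terminal 340.58 + freight 9442.71 + insurance 116.59 + destination terminal 151.89 + brokerage 481.44 + duty 16968.32 = 28754.69
Landed cost = invoice 73266.47 + 28754.69 = 102021.16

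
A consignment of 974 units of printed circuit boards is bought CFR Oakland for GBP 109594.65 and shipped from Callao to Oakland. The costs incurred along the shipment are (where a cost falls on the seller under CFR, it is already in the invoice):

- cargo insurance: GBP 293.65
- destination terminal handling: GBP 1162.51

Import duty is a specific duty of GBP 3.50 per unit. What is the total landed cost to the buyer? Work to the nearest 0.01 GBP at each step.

Total landed cost: GBP 114459.81

CFR: the seller pays costs through ocean freight to the destination port, but not insurance.
CIF value = CFR price + insurance = 109594.65 + 293.65 = 109888.30
Import duty = 974 × 3.50 = 3409.00
Buyer bears: insurance 293.65 + destination terminal 1162.51 + duty 3409.00 = 4865.16
Landed cost = invoice 109594.65 + 4865.16 = 114459.81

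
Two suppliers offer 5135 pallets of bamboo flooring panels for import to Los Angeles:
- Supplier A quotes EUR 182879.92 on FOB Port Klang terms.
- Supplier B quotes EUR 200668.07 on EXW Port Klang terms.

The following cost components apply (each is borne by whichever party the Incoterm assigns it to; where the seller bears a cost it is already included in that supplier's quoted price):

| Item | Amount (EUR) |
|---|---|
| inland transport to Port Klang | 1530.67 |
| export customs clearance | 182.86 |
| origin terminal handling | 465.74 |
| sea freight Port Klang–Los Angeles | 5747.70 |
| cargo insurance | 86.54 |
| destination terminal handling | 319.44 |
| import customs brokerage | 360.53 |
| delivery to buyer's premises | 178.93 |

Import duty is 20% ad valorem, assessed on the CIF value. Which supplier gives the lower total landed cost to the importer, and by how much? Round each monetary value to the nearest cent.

Supplier A is cheaper by EUR 23960.91

Supplier A (FOB):
CIF value = FOB price + freight + insurance = 182879.92 + 5747.70 + 86.54 = 188714.16
Import duty = 188714.16 × 20% = 37742.83
Buyer bears (A): 5747.70 + 86.54 + 319.44 + 360.53 + 178.93 = 6693.14
Landed cost (A) = invoice 182879.92 + 6693.14 + duty 37742.83 = 227315.89
Supplier B (EXW):
CIF value = EXW price + inland to port + export clearance + origin terminal + freight + insurance = 200668.07 + 1530.67 + 182.86 + 465.74 + 5747.70 + 86.54 = 208681.58
Import duty = 208681.58 × 20% = 41736.32
Buyer bears (B): 1530.67 + 182.86 + 465.74 + 5747.70 + 86.54 + 319.44 + 360.53 + 178.93 = 8872.41
Landed cost (B) = invoice 200668.07 + 8872.41 + duty 41736.32 = 251276.80
Difference = |227315.89 − 251276.80| = 23960.91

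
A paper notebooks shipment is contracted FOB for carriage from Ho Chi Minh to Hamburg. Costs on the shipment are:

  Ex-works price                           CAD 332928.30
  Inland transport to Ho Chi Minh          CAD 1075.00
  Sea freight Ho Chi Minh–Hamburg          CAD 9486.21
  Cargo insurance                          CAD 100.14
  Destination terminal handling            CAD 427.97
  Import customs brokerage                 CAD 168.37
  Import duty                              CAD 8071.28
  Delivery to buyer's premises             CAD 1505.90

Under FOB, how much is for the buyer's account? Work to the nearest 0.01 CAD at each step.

FOB: the seller bears costs until goods are on board at the origin port; the buyer bears freight, insurance and all costs thereafter.
Seller's account: goods 332928.30 + inland to port 1075.00 = 334003.30
Buyer's account: freight 9486.21 + insurance 100.14 + destination terminal 427.97 + brokerage 168.37 + duty 8071.28 + delivery 1505.90 = 19759.87

Buyer's account: CAD 19759.87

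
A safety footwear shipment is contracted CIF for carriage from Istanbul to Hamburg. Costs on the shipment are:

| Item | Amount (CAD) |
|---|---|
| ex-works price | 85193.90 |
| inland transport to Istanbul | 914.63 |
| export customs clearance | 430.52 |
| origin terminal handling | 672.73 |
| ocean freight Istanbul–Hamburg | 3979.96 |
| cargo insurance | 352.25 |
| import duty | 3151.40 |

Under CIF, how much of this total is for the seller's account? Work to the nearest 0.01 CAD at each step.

CIF: the seller pays costs through ocean freight and marine insurance to the destination port.
Seller's account: goods 85193.90 + inland to port 914.63 + export clearance 430.52 + origin terminal 672.73 + freight 3979.96 + insurance 352.25 = 91543.99
Buyer's account: duty 3151.40 = 3151.40

Seller's account: CAD 91543.99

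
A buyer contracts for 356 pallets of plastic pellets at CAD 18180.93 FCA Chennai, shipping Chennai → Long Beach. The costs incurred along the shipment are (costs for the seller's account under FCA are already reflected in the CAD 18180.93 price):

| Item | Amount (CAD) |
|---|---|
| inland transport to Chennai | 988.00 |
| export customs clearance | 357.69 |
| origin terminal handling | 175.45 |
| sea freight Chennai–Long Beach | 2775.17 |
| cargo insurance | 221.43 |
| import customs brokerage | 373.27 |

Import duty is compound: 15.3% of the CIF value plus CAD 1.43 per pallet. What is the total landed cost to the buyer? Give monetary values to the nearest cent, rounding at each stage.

Total landed cost: CAD 25502.34

FCA: the seller delivers export-cleared goods to the carrier; the buyer bears costs from that point.
Already in the invoice (seller's account under FCA): inland to port, export clearance — exclude.
CIF value = FCA price + origin terminal + freight + insurance = 18180.93 + 175.45 + 2775.17 + 221.43 = 21352.98
Ad valorem component: 21352.98 × 15.3% = 3267.01
Specific component: 356 × 1.43 = 509.08
Import duty = 3267.01 + 509.08 = 3776.09
Buyer bears: origin terminal 175.45 + freight 2775.17 + insurance 221.43 + brokerage 373.27 + duty 3776.09 = 7321.41
Landed cost = invoice 18180.93 + 7321.41 = 25502.34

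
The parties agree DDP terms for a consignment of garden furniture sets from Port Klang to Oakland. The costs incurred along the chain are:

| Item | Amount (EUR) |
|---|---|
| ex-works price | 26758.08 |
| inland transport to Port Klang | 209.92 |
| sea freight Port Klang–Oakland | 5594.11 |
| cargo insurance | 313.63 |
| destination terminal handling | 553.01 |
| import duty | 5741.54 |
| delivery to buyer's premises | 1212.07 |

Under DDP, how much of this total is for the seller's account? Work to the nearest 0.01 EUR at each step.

DDP: the seller bears all costs including import duty.
Seller's account: goods 26758.08 + inland to port 209.92 + freight 5594.11 + insurance 313.63 + destination terminal 553.01 + duty 5741.54 + delivery 1212.07 = 40382.36
Buyer's account: 0.00

Seller's account: EUR 40382.36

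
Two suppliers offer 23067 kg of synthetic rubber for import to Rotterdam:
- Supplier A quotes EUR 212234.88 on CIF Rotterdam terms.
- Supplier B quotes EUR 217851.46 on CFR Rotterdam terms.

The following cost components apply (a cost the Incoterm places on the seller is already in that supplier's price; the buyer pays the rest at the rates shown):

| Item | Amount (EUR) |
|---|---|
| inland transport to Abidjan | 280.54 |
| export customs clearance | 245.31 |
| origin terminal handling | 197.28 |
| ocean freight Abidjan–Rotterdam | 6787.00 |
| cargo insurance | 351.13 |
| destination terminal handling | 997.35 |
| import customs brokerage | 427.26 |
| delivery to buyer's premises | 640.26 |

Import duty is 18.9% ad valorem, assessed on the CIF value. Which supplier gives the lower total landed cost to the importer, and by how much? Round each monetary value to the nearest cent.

Supplier A (CIF):
The CIF price already equals the CIF value: 212234.88
Import duty = 212234.88 × 18.9% = 40112.39
Buyer bears (A): 997.35 + 427.26 + 640.26 = 2064.87
Landed cost (A) = invoice 212234.88 + 2064.87 + duty 40112.39 = 254412.14
Supplier B (CFR):
CIF value = CFR price + insurance = 217851.46 + 351.13 = 218202.59
Import duty = 218202.59 × 18.9% = 41240.29
Buyer bears (B): 351.13 + 997.35 + 427.26 + 640.26 = 2416.00
Landed cost (B) = invoice 217851.46 + 2416.00 + duty 41240.29 = 261507.75
Difference = |254412.14 − 261507.75| = 7095.61

Supplier A is cheaper by EUR 7095.61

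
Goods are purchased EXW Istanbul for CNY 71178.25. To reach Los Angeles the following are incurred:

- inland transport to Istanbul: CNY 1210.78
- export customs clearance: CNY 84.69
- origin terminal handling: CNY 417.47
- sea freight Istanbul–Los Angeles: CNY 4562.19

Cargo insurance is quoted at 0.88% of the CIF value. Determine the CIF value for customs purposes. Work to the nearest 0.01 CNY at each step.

CIF value: CNY 78141.02

Let C be the CIF value. C = EXW price + pre-shipment costs + freight + 0.88% × C
C − 0.88% × C = 71178.25 + 1210.78 + 84.69 + 417.47 + 4562.19
0.9912 × C = 77453.38
C = 77453.38 / 0.9912 = 78141.02
Insurance premium = 0.88% × 78141.02 = 687.64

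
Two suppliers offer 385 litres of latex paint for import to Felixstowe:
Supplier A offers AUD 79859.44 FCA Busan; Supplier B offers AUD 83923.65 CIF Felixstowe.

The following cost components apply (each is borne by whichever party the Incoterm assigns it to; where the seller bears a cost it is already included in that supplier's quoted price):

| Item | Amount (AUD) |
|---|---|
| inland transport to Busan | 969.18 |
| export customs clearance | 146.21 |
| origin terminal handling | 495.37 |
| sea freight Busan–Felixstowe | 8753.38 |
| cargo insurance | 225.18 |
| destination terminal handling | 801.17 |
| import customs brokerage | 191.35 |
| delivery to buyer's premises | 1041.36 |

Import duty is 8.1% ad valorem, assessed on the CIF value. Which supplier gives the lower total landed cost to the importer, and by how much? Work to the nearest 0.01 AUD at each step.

Supplier B is cheaper by AUD 5847.90

Supplier A (FCA):
CIF value = FCA price + origin terminal + freight + insurance = 79859.44 + 495.37 + 8753.38 + 225.18 = 89333.37
Import duty = 89333.37 × 8.1% = 7236.00
Buyer bears (A): 495.37 + 8753.38 + 225.18 + 801.17 + 191.35 + 1041.36 = 11507.81
Landed cost (A) = invoice 79859.44 + 11507.81 + duty 7236.00 = 98603.25
Supplier B (CIF):
The CIF price already equals the CIF value: 83923.65
Import duty = 83923.65 × 8.1% = 6797.82
Buyer bears (B): 801.17 + 191.35 + 1041.36 = 2033.88
Landed cost (B) = invoice 83923.65 + 2033.88 + duty 6797.82 = 92755.35
Difference = |98603.25 − 92755.35| = 5847.90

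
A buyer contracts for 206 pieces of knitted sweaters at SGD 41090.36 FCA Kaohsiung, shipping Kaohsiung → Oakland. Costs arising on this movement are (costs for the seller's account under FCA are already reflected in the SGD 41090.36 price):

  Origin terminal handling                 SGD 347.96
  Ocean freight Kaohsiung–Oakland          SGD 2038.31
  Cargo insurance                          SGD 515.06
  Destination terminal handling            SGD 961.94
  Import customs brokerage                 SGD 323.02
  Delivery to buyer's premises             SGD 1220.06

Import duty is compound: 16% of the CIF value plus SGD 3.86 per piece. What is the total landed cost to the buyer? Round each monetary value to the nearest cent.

FCA: the seller delivers export-cleared goods to the carrier; the buyer bears costs from that point.
CIF value = FCA price + origin terminal + freight + insurance = 41090.36 + 347.96 + 2038.31 + 515.06 = 43991.69
Ad valorem component: 43991.69 × 16% = 7038.67
Specific component: 206 × 3.86 = 795.16
Import duty = 7038.67 + 795.16 = 7833.83
Buyer bears: origin terminal 347.96 + freight 2038.31 + insurance 515.06 + destination terminal 961.94 + brokerage 323.02 + delivery 1220.06 + duty 7833.83 = 13240.18
Landed cost = invoice 41090.36 + 13240.18 = 54330.54

Total landed cost: SGD 54330.54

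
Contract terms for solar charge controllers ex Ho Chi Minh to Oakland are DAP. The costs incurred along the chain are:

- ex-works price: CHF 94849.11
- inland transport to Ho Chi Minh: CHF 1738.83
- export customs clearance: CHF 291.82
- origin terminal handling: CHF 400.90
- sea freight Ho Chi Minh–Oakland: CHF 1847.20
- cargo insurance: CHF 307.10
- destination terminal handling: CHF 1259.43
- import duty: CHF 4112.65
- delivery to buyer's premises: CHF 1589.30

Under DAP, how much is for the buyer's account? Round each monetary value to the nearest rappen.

Buyer's account: CHF 4112.65

DAP: the seller bears all costs to the named destination except import duty and clearance.
Seller's account: goods 94849.11 + inland to port 1738.83 + export clearance 291.82 + origin terminal 400.90 + freight 1847.20 + insurance 307.10 + destination terminal 1259.43 + delivery 1589.30 = 102283.69
Buyer's account: duty 4112.65 = 4112.65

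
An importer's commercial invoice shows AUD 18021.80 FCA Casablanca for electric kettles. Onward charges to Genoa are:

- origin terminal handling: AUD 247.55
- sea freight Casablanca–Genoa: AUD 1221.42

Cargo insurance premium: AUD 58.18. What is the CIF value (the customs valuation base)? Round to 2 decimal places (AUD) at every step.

CIF value: AUD 19548.95

CIF = FCA price + pre-shipment costs + freight + insurance
CIF = 18021.80 + 247.55 + 1221.42 + 58.18 = 19548.95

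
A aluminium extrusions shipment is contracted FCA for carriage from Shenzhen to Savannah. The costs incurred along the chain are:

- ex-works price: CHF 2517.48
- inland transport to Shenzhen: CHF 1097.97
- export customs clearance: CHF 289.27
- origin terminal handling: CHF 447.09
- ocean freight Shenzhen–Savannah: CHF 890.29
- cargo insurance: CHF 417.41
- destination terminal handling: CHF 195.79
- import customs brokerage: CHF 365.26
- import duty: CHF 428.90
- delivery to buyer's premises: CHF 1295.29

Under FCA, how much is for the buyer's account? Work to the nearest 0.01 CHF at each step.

Buyer's account: CHF 4040.03

FCA: the seller delivers export-cleared goods to the carrier; the buyer bears costs from that point.
Seller's account: goods 2517.48 + inland to port 1097.97 + export clearance 289.27 = 3904.72
Buyer's account: origin terminal 447.09 + freight 890.29 + insurance 417.41 + destination terminal 195.79 + brokerage 365.26 + duty 428.90 + delivery 1295.29 = 4040.03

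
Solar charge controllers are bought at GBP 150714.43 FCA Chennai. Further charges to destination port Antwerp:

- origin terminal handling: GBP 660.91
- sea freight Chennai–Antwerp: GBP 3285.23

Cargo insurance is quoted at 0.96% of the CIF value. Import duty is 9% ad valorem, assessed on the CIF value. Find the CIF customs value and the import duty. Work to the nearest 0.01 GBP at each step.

Let C be the CIF value. C = FCA price + pre-shipment costs + freight + 0.96% × C
C − 0.96% × C = 150714.43 + 660.91 + 3285.23
0.9904 × C = 154660.57
C = 154660.57 / 0.9904 = 156159.70
Insurance premium = 0.96% × 156159.70 = 1499.13
Import duty = 156159.70 × 9% = 14054.37

CIF value: GBP 156159.70; import duty: GBP 14054.37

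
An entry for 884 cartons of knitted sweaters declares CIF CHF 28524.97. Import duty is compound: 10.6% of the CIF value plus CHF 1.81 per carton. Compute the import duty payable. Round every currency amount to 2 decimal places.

Ad valorem component: 28524.97 × 10.6% = 3023.65
Specific component: 884 × 1.81 = 1600.04
Import duty = 3023.65 + 1600.04 = 4623.69

Import duty: CHF 4623.69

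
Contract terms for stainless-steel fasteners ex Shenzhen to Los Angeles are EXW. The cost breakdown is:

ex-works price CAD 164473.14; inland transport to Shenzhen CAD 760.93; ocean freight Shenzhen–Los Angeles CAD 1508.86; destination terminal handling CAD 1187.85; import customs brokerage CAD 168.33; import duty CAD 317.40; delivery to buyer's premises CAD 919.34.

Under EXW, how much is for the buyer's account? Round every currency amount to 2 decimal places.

Buyer's account: CAD 4862.71

EXW: the seller makes goods available at their premises; the buyer bears all onward costs.
Seller's account: goods 164473.14 = 164473.14
Buyer's account: inland to port 760.93 + freight 1508.86 + destination terminal 1187.85 + brokerage 168.33 + duty 317.40 + delivery 919.34 = 4862.71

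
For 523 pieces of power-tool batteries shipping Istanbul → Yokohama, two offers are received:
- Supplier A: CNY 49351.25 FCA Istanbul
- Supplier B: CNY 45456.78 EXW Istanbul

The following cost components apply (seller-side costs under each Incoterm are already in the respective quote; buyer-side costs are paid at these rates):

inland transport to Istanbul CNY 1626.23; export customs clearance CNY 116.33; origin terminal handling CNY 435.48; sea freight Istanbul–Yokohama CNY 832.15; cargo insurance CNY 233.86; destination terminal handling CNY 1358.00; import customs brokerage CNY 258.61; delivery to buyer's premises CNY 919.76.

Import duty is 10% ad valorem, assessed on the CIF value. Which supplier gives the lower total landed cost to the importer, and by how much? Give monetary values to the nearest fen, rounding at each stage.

Supplier B is cheaper by CNY 2367.10

Supplier A (FCA):
CIF value = FCA price + origin terminal + freight + insurance = 49351.25 + 435.48 + 832.15 + 233.86 = 50852.74
Import duty = 50852.74 × 10% = 5085.27
Buyer bears (A): 435.48 + 832.15 + 233.86 + 1358.00 + 258.61 + 919.76 = 4037.86
Landed cost (A) = invoice 49351.25 + 4037.86 + duty 5085.27 = 58474.38
Supplier B (EXW):
CIF value = EXW price + inland to port + export clearance + origin terminal + freight + insurance = 45456.78 + 1626.23 + 116.33 + 435.48 + 832.15 + 233.86 = 48700.83
Import duty = 48700.83 × 10% = 4870.08
Buyer bears (B): 1626.23 + 116.33 + 435.48 + 832.15 + 233.86 + 1358.00 + 258.61 + 919.76 = 5780.42
Landed cost (B) = invoice 45456.78 + 5780.42 + duty 4870.08 = 56107.28
Difference = |58474.38 − 56107.28| = 2367.10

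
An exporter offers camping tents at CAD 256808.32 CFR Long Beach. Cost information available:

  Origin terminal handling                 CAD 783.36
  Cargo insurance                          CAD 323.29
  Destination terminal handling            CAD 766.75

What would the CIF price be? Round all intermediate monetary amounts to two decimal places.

CIF price: CAD 257131.61

Not relevant to the conversion: origin terminal — on the seller under both CFR and CIF; already in the CFR price and stays in the CIF price. destination terminal — on the buyer under both terms; not part of either seller's price.
From CFR to CIF, the seller additionally bears: insurance.
CIF price = 256808.32 + 323.29 = 257131.61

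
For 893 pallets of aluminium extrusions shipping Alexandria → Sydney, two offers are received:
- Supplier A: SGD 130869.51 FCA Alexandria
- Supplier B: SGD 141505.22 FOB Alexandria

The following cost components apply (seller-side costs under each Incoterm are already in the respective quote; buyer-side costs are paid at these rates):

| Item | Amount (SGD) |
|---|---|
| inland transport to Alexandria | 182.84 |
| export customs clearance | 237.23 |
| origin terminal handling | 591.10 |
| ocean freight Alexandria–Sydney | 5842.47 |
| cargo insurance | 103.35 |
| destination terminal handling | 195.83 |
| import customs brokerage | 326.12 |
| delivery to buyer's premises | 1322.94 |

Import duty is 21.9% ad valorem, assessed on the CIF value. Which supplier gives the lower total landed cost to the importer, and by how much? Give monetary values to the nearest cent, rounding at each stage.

Supplier A is cheaper by SGD 12244.38

Supplier A (FCA):
CIF value = FCA price + origin terminal + freight + insurance = 130869.51 + 591.10 + 5842.47 + 103.35 = 137406.43
Import duty = 137406.43 × 21.9% = 30092.01
Buyer bears (A): 591.10 + 5842.47 + 103.35 + 195.83 + 326.12 + 1322.94 = 8381.81
Landed cost (A) = invoice 130869.51 + 8381.81 + duty 30092.01 = 169343.33
Supplier B (FOB):
CIF value = FOB price + freight + insurance = 141505.22 + 5842.47 + 103.35 = 147451.04
Import duty = 147451.04 × 21.9% = 32291.78
Buyer bears (B): 5842.47 + 103.35 + 195.83 + 326.12 + 1322.94 = 7790.71
Landed cost (B) = invoice 141505.22 + 7790.71 + duty 32291.78 = 181587.71
Difference = |169343.33 − 181587.71| = 12244.38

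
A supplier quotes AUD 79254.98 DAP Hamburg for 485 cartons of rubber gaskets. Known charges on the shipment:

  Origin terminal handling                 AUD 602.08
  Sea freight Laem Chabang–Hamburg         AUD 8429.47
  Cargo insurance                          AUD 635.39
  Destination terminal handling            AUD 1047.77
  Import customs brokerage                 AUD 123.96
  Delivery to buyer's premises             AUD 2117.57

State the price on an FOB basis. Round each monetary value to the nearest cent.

Not relevant to the conversion: origin terminal — on the seller under both DAP and FOB; already in the DAP price and stays in the FOB price. brokerage — on the buyer under both terms; not part of either seller's price.
From DAP to FOB, the seller no longer bears: freight, insurance, destination terminal, delivery.
FOB price = 79254.98 − 8429.47 − 635.39 − 1047.77 − 2117.57 = 67024.78

FOB price: AUD 67024.78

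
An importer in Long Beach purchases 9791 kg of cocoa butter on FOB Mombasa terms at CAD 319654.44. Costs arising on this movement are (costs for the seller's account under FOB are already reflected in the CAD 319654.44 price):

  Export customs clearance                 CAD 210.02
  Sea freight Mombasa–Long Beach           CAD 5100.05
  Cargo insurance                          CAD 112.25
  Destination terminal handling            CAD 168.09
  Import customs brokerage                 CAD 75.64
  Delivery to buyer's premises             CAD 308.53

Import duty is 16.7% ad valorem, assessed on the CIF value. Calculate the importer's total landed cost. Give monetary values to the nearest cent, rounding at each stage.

Total landed cost: CAD 379671.75

FOB: the seller bears costs until goods are on board at the origin port; the buyer bears freight, insurance and all costs thereafter.
Already in the invoice (seller's account under FOB): export clearance — exclude.
CIF value = FOB price + freight + insurance = 319654.44 + 5100.05 + 112.25 = 324866.74
Import duty = 324866.74 × 16.7% = 54252.75
Buyer bears: freight 5100.05 + insurance 112.25 + destination terminal 168.09 + brokerage 75.64 + delivery 308.53 + duty 54252.75 = 60017.31
Landed cost = invoice 319654.44 + 60017.31 = 379671.75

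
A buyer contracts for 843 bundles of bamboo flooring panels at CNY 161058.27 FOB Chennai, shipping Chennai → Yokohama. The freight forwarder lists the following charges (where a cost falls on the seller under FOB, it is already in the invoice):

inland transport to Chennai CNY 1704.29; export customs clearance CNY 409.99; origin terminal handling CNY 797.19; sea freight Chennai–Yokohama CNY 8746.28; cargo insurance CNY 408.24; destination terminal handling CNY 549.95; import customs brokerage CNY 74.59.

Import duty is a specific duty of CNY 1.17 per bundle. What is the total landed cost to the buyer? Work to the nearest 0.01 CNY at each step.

Total landed cost: CNY 171823.64

FOB: the seller bears costs until goods are on board at the origin port; the buyer bears freight, insurance and all costs thereafter.
Already in the invoice (seller's account under FOB): inland to port, export clearance, origin terminal — exclude.
CIF value = FOB price + freight + insurance = 161058.27 + 8746.28 + 408.24 = 170212.79
Import duty = 843 × 1.17 = 986.31
Buyer bears: freight 8746.28 + insurance 408.24 + destination terminal 549.95 + brokerage 74.59 + duty 986.31 = 10765.37
Landed cost = invoice 161058.27 + 10765.37 = 171823.64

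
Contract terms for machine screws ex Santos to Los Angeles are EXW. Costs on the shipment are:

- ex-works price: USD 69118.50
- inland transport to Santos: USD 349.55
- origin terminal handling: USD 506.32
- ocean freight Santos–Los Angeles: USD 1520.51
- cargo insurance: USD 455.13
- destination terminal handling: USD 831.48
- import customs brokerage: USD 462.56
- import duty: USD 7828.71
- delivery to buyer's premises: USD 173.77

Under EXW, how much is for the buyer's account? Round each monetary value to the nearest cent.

Buyer's account: USD 12128.03

EXW: the seller makes goods available at their premises; the buyer bears all onward costs.
Seller's account: goods 69118.50 = 69118.50
Buyer's account: inland to port 349.55 + origin terminal 506.32 + freight 1520.51 + insurance 455.13 + destination terminal 831.48 + brokerage 462.56 + duty 7828.71 + delivery 173.77 = 12128.03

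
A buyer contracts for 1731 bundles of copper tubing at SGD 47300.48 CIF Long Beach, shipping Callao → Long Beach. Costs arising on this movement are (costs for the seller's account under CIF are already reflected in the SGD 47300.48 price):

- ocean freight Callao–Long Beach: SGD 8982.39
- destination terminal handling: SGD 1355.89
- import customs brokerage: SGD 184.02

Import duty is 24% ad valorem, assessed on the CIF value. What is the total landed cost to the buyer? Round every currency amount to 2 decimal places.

Total landed cost: SGD 60192.51

CIF: the seller pays costs through ocean freight and marine insurance to the destination port.
Already in the invoice (seller's account under CIF): freight — exclude.
The CIF price already equals the CIF value: 47300.48
Import duty = 47300.48 × 24% = 11352.12
Buyer bears: destination terminal 1355.89 + brokerage 184.02 + duty 11352.12 = 12892.03
Landed cost = invoice 47300.48 + 12892.03 = 60192.51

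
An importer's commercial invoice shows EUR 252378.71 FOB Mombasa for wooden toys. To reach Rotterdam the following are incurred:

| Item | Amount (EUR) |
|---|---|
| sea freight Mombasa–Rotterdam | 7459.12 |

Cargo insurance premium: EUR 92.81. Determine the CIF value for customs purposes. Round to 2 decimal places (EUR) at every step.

CIF = FOB price + freight + insurance
CIF = 252378.71 + 7459.12 + 92.81 = 259930.64

CIF value: EUR 259930.64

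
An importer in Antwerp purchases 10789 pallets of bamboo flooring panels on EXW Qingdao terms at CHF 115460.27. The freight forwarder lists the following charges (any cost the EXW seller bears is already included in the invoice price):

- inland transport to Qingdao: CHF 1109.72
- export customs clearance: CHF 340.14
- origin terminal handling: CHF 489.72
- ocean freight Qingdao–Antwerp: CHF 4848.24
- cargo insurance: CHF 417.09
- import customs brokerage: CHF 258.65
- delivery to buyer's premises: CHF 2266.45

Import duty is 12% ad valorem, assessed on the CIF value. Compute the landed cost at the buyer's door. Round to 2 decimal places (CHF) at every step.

EXW: the seller makes goods available at their premises; the buyer bears all onward costs.
CIF value = EXW price + inland to port + export clearance + origin terminal + freight + insurance = 115460.27 + 1109.72 + 340.14 + 489.72 + 4848.24 + 417.09 = 122665.18
Import duty = 122665.18 × 12% = 14719.82
Buyer bears: inland to port 1109.72 + export clearance 340.14 + origin terminal 489.72 + freight 4848.24 + insurance 417.09 + brokerage 258.65 + delivery 2266.45 + duty 14719.82 = 24449.83
Landed cost = invoice 115460.27 + 24449.83 = 139910.10

Total landed cost: CHF 139910.10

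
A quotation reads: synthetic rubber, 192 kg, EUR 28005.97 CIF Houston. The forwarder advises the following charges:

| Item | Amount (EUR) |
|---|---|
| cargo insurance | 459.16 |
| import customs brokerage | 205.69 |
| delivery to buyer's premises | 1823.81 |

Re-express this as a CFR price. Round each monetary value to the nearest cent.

CFR price: EUR 27546.81

Not relevant to the conversion: delivery, brokerage — on the buyer under both terms; not part of either seller's price.
From CIF to CFR, the seller no longer bears: insurance.
CFR price = 28005.97 − 459.16 = 27546.81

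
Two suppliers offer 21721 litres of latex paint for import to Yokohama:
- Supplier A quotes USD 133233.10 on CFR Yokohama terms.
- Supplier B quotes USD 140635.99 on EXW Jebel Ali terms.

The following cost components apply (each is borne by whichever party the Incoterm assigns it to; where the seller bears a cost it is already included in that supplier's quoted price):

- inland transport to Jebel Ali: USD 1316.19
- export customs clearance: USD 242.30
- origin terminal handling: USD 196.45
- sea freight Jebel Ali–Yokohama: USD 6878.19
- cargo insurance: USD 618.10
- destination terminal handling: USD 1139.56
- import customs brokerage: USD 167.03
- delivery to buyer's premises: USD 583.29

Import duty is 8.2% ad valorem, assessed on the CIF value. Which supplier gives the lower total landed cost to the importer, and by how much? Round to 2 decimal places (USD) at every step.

Supplier A is cheaper by USD 17350.97

Supplier A (CFR):
CIF value = CFR price + insurance = 133233.10 + 618.10 = 133851.20
Import duty = 133851.20 × 8.2% = 10975.80
Buyer bears (A): 618.10 + 1139.56 + 167.03 + 583.29 = 2507.98
Landed cost (A) = invoice 133233.10 + 2507.98 + duty 10975.80 = 146716.88
Supplier B (EXW):
CIF value = EXW price + inland to port + export clearance + origin terminal + freight + insurance = 140635.99 + 1316.19 + 242.30 + 196.45 + 6878.19 + 618.10 = 149887.22
Import duty = 149887.22 × 8.2% = 12290.75
Buyer bears (B): 1316.19 + 242.30 + 196.45 + 6878.19 + 618.10 + 1139.56 + 167.03 + 583.29 = 11141.11
Landed cost (B) = invoice 140635.99 + 11141.11 + duty 12290.75 = 164067.85
Difference = |146716.88 − 164067.85| = 17350.97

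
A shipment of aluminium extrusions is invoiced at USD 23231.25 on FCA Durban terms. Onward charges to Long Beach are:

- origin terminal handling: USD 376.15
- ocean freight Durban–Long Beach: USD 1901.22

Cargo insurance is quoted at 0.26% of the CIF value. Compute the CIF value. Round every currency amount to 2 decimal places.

Let C be the CIF value. C = FCA price + pre-shipment costs + freight + 0.26% × C
C − 0.26% × C = 23231.25 + 376.15 + 1901.22
0.9974 × C = 25508.62
C = 25508.62 / 0.9974 = 25575.12
Insurance premium = 0.26% × 25575.12 = 66.50

CIF value: USD 25575.12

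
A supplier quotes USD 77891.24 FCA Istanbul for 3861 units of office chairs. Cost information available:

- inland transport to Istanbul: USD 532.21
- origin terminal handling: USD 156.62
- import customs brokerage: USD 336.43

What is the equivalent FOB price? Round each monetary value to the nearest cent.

FOB price: USD 78047.86

Not relevant to the conversion: inland to port — on the seller under both FCA and FOB; already in the FCA price and stays in the FOB price. brokerage — on the buyer under both terms; not part of either seller's price.
From FCA to FOB, the seller additionally bears: origin terminal.
FOB price = 77891.24 + 156.62 = 78047.86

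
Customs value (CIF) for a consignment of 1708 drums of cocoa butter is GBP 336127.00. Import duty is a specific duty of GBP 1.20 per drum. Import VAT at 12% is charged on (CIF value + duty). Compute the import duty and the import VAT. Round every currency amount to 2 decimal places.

Import duty = 1708 × 1.20 = 2049.60
VAT base = CIF + duty = 336127.00 + 2049.60 = 338176.60
Import VAT = 338176.60 × 12% = 40581.19

Import duty: GBP 2049.60; import VAT: GBP 40581.19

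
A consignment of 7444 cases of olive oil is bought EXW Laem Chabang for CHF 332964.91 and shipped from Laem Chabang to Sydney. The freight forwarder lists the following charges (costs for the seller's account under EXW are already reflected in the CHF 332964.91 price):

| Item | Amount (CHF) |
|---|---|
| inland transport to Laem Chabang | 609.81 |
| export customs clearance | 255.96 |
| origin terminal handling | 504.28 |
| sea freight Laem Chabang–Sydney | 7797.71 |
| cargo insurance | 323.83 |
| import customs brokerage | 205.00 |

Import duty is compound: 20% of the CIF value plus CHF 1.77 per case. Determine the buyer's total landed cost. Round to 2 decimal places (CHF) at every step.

Total landed cost: CHF 424328.68

EXW: the seller makes goods available at their premises; the buyer bears all onward costs.
CIF value = EXW price + inland to port + export clearance + origin terminal + freight + insurance = 332964.91 + 609.81 + 255.96 + 504.28 + 7797.71 + 323.83 = 342456.50
Ad valorem component: 342456.50 × 20% = 68491.30
Specific component: 7444 × 1.77 = 13175.88
Import duty = 68491.30 + 13175.88 = 81667.18
Buyer bears: inland to port 609.81 + export clearance 255.96 + origin terminal 504.28 + freight 7797.71 + insurance 323.83 + brokerage 205.00 + duty 81667.18 = 91363.77
Landed cost = invoice 332964.91 + 91363.77 = 424328.68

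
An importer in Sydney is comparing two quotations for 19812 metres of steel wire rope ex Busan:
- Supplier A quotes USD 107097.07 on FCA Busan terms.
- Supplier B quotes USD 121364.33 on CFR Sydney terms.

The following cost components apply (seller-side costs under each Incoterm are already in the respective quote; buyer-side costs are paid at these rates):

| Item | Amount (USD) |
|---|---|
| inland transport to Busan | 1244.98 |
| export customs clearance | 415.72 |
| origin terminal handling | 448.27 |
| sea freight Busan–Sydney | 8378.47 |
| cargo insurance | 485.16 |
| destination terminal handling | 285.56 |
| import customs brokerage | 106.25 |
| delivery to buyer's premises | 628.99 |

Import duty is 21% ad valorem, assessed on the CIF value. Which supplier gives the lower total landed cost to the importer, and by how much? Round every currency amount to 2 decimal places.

Supplier A (FCA):
CIF value = FCA price + origin terminal + freight + insurance = 107097.07 + 448.27 + 8378.47 + 485.16 = 116408.97
Import duty = 116408.97 × 21% = 24445.88
Buyer bears (A): 448.27 + 8378.47 + 485.16 + 285.56 + 106.25 + 628.99 = 10332.70
Landed cost (A) = invoice 107097.07 + 10332.70 + duty 24445.88 = 141875.65
Supplier B (CFR):
CIF value = CFR price + insurance = 121364.33 + 485.16 = 121849.49
Import duty = 121849.49 × 21% = 25588.39
Buyer bears (B): 485.16 + 285.56 + 106.25 + 628.99 = 1505.96
Landed cost (B) = invoice 121364.33 + 1505.96 + duty 25588.39 = 148458.68
Difference = |141875.65 − 148458.68| = 6583.03

Supplier A is cheaper by USD 6583.03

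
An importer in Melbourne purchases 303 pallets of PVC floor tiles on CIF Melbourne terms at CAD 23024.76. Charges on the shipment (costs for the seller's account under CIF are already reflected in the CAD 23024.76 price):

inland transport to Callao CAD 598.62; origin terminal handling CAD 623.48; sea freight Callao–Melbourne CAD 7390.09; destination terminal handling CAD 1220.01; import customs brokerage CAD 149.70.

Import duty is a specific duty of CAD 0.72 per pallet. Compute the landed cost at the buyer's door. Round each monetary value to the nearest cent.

CIF: the seller pays costs through ocean freight and marine insurance to the destination port.
Already in the invoice (seller's account under CIF): inland to port, origin terminal, freight — exclude.
The CIF price already equals the CIF value: 23024.76
Import duty = 303 × 0.72 = 218.16
Buyer bears: destination terminal 1220.01 + brokerage 149.70 + duty 218.16 = 1587.87
Landed cost = invoice 23024.76 + 1587.87 = 24612.63

Total landed cost: CAD 24612.63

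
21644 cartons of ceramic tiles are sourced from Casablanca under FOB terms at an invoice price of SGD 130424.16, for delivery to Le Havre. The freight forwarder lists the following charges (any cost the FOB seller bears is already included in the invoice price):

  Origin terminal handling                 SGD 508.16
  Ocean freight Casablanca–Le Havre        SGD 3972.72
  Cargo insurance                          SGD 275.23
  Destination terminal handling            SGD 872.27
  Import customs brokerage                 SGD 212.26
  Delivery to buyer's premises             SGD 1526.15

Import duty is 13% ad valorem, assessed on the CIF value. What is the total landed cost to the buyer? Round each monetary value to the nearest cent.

FOB: the seller bears costs until goods are on board at the origin port; the buyer bears freight, insurance and all costs thereafter.
Already in the invoice (seller's account under FOB): origin terminal — exclude.
CIF value = FOB price + freight + insurance = 130424.16 + 3972.72 + 275.23 = 134672.11
Import duty = 134672.11 × 13% = 17507.37
Buyer bears: freight 3972.72 + insurance 275.23 + destination terminal 872.27 + brokerage 212.26 + delivery 1526.15 + duty 17507.37 = 24366.00
Landed cost = invoice 130424.16 + 24366.00 = 154790.16

Total landed cost: SGD 154790.16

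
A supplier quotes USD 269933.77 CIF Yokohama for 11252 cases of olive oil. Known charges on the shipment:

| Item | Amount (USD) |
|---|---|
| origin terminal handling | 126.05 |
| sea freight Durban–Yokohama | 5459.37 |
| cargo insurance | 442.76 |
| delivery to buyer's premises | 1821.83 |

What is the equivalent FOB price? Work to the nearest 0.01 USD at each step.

FOB price: USD 264031.64

Not relevant to the conversion: origin terminal — on the seller under both CIF and FOB; already in the CIF price and stays in the FOB price. delivery — on the buyer under both terms; not part of either seller's price.
From CIF to FOB, the seller no longer bears: freight, insurance.
FOB price = 269933.77 − 5459.37 − 442.76 = 264031.64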